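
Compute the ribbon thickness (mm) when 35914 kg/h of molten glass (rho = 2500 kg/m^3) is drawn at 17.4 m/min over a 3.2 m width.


Ribbon cross-section from mass balance:
  Volume rate = throughput / density = 35914 / 2500 = 14.3656 m^3/h
  thickness = volume rate / (speed * 60 * width), i.e.
  thickness = throughput / (60 * speed * width * density) * 1000
  thickness = 35914 / (60 * 17.4 * 3.2 * 2500) * 1000 = 4.3 mm

4.3 mm


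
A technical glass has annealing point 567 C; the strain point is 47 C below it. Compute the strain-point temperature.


Strain point = annealing point - difference:
  T_strain = 567 - 47 = 520 C

520 C


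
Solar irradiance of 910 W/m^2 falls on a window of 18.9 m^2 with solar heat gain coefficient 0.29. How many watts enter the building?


Solar heat gain: Q = Area * SHGC * Irradiance
  Q = 18.9 * 0.29 * 910 = 4987.7 W

4987.7 W


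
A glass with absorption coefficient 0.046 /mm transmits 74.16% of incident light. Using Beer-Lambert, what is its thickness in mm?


Rearrange T = exp(-alpha * thickness):
  thickness = -ln(T) / alpha
  T = 74.16/100 = 0.7416
  ln(T) = -0.29895
  -ln(T) = 0.29895
  thickness = 0.29895 / 0.046 = 6.5 mm

6.5 mm


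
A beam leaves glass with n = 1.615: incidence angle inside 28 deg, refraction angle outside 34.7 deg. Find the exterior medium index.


Apply Snell's law: n1 * sin(theta1) = n2 * sin(theta2)
  n2 = n1 * sin(theta1) / sin(theta2)
  sin(28) = 0.469472
  sin(34.7) = 0.56928
  n2 = 1.615 * 0.469472 / 0.56928 = 1.3319

1.3319


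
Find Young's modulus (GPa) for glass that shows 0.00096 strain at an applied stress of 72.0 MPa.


Young's modulus: E = stress / strain
  E = 72.0 MPa / 0.00096 = 75000 MPa
Convert to GPa: 75000 / 1000 = 75.0 GPa

75.0 GPa


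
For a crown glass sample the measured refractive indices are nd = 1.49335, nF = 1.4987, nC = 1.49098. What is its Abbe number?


Abbe number formula: Vd = (nd - 1) / (nF - nC)
  nd - 1 = 1.49335 - 1 = 0.49335
  nF - nC = 1.4987 - 1.49098 = 0.00772
  Vd = 0.49335 / 0.00772 = 63.91

63.91


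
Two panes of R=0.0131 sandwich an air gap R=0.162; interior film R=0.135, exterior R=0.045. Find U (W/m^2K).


Total thermal resistance (series):
  R_total = R_in + R_glass + R_air + R_glass + R_out
  R_total = 0.135 + 0.0131 + 0.162 + 0.0131 + 0.045 = 0.3682 m^2K/W
U-value = 1 / R_total = 1 / 0.3682 = 2.716 W/m^2K

2.716 W/m^2K


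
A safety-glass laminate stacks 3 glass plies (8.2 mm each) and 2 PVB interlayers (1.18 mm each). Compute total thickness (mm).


Total thickness = glass contribution + PVB contribution
  Glass: 3 * 8.2 = 24.6 mm
  PVB: 2 * 1.18 = 2.36 mm
  Total = 24.6 + 2.36 = 26.96 mm

26.96 mm


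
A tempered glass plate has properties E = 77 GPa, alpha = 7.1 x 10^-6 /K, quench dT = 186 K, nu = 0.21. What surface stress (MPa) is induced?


Tempering stress: sigma = E * alpha * dT / (1 - nu)
  E (MPa) = 77 * 1000 = 77000
  Numerator = 77000 * (7.1 x 10^-6) * 186 = 101.6862
  Denominator = 1 - 0.21 = 0.79
  sigma = 101.6862 / 0.79 = 128.7 MPa

128.7 MPa


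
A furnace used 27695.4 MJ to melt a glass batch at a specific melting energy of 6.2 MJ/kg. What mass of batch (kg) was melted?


Rearrange E = m * s for m:
  m = E / s
  m = 27695.4 / 6.2 = 4467.0 kg

4467.0 kg


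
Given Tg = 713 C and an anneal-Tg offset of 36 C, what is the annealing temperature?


The annealing temperature is Tg plus the offset:
  T_anneal = 713 + 36 = 749 C

749 C


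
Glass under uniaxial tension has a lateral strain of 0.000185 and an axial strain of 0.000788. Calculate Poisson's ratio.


Poisson's ratio: nu = lateral strain / axial strain
  nu = 0.000185 / 0.000788 = 0.2348

0.2348


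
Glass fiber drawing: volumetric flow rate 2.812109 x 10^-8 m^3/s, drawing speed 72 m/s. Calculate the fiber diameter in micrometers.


Cross-sectional area from continuity:
  A = Q / v = 2.812109 x 10^-8 / 72 = 3.905707 x 10^-10 m^2
Diameter from circular cross-section:
  d = sqrt(4A / pi) * 10^6 (m -> um)
  d = sqrt(4 * 3.905707 x 10^-10 / pi) * 10^6 = 22.3 um

22.3 um


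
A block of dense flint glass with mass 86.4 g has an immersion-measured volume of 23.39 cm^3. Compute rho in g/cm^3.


Use the definition of density:
  rho = mass / volume
  rho = 86.4 / 23.39 = 3.694 g/cm^3

3.694 g/cm^3


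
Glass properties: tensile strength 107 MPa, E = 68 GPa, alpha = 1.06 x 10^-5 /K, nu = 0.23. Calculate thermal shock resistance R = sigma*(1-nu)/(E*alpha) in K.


Thermal shock resistance: R = sigma * (1 - nu) / (E * alpha)
  Numerator = 107 * (1 - 0.23) = 82.39
  Denominator = 68 * 1000 * (1.06 x 10^-5) = 0.7208
  R = 82.39 / 0.7208 = 114.3 K

114.3 K


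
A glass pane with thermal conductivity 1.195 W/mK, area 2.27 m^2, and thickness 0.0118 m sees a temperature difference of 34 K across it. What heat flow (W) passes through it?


Fourier's law: Q = k * A * dT / t
  Q = 1.195 * 2.27 * 34 / 0.0118
  Q = 92.2301 / 0.0118 = 7816.1 W

7816.1 W


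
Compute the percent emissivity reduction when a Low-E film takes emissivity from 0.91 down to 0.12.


Percentage reduction = (1 - coated/uncoated) * 100
  Ratio = 0.12 / 0.91 = 0.1319
  Reduction = (1 - 0.1319) * 100 = 86.8%

86.8%


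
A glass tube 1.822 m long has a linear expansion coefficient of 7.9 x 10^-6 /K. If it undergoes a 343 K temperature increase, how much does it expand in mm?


Thermal expansion formula: dL = alpha * L0 * dT
  dL = (7.9 x 10^-6) * 1.822 * 343 = 0.00493707 m
Convert to mm: 0.00493707 * 1000 = 4.9371 mm

4.9371 mm


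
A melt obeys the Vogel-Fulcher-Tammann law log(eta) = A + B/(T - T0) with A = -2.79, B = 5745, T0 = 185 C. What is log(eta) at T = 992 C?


VFT equation: log(eta) = A + B / (T - T0)
  T - T0 = 992 - 185 = 807
  B / (T - T0) = 5745 / 807 = 7.119
  log(eta) = -2.79 + 7.119 = 4.329

4.329


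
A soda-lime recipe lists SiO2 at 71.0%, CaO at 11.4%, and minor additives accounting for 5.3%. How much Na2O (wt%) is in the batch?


Pieces sum to 100%:
  Na2O = 100 - (SiO2 + CaO + others)
  Na2O = 100 - (71.0 + 11.4 + 5.3) = 12.3%

12.3%


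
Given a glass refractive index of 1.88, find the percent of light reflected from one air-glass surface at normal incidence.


Fresnel reflectance at normal incidence:
  R = ((n - 1)/(n + 1))^2
  (n - 1)/(n + 1) = (1.88 - 1)/(1.88 + 1) = 0.305556
  R = 0.305556^2 = 0.0933645
  R(%) = 0.0933645 * 100 = 9.336%

9.336%


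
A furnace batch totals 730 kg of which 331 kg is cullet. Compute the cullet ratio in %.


Cullet ratio = (cullet mass / total batch mass) * 100
  Ratio = 331 / 730 * 100 = 45.34%

45.34%


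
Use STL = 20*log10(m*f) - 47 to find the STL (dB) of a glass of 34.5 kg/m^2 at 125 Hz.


Mass law: STL = 20 * log10(m * f) - 47
  m * f = 34.5 * 125 = 4312.5
  log10(4312.5) = 3.63473
  STL = 20 * 3.63473 - 47 = 72.6946 - 47 = 25.7 dB

25.7 dB


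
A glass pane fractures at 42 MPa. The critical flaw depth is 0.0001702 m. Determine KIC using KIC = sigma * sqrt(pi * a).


Fracture toughness: KIC = sigma * sqrt(pi * a)
  pi * a = pi * 0.0001702 = 0.000534699
  sqrt(pi * a) = 0.023124
  KIC = 42 * 0.023124 = 0.971 MPa*sqrt(m)

0.971 MPa*sqrt(m)


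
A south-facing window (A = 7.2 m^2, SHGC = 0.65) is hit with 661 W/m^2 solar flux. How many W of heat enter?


Solar heat gain: Q = Area * SHGC * Irradiance
  Q = 7.2 * 0.65 * 661 = 3093.5 W

3093.5 W


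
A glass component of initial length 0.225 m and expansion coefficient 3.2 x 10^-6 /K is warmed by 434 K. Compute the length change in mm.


Thermal expansion formula: dL = alpha * L0 * dT
  dL = (3.2 x 10^-6) * 0.225 * 434 = 0.00031248 m
Convert to mm: 0.00031248 * 1000 = 0.3125 mm

0.3125 mm


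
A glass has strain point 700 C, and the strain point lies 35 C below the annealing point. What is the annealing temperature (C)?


T_anneal = T_strain + gap:
  T_anneal = 700 + 35 = 735 C

735 C


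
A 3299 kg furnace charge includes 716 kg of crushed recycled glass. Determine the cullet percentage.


Cullet ratio = (cullet mass / total batch mass) * 100
  Ratio = 716 / 3299 * 100 = 21.7%

21.7%


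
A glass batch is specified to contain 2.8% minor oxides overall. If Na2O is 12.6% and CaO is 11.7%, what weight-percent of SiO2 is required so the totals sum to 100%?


Known pieces sum to 100%:
  SiO2 = 100 - (others + Na2O + CaO)
  SiO2 = 100 - (2.8 + 12.6 + 11.7) = 72.9%

72.9%


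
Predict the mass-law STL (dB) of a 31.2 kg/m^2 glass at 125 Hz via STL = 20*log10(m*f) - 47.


Mass law: STL = 20 * log10(m * f) - 47
  m * f = 31.2 * 125 = 3900
  log10(3900) = 3.59106
  STL = 20 * 3.59106 - 47 = 71.8212 - 47 = 24.8 dB

24.8 dB


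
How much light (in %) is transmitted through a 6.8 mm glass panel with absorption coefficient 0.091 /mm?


Beer-Lambert law: T = exp(-alpha * thickness)
  exponent = -0.091 * 6.8 = -0.6188
  T = exp(-0.6188) = 0.5386
  Percentage = 0.5386 * 100 = 53.86%

53.86%


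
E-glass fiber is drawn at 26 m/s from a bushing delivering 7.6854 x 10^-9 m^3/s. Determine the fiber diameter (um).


Cross-sectional area from continuity:
  A = Q / v = 7.6854 x 10^-9 / 26 = 2.955923 x 10^-10 m^2
Diameter from circular cross-section:
  d = sqrt(4A / pi) * 10^6 (m -> um)
  d = sqrt(4 * 2.955923 x 10^-10 / pi) * 10^6 = 19.4 um

19.4 um


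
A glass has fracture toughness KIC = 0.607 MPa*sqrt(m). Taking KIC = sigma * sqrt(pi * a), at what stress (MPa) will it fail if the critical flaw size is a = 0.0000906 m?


Rearrange KIC = sigma * sqrt(pi * a):
  sigma = KIC / sqrt(pi * a)
  sqrt(pi * 0.0000906) = 0.016871
  sigma = 0.607 / 0.016871 = 35.98 MPa

35.98 MPa


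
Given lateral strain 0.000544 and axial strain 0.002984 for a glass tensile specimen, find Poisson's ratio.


Poisson's ratio: nu = lateral strain / axial strain
  nu = 0.000544 / 0.002984 = 0.1823

0.1823


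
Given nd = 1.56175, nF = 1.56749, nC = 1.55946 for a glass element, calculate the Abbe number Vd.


Abbe number formula: Vd = (nd - 1) / (nF - nC)
  nd - 1 = 1.56175 - 1 = 0.56175
  nF - nC = 1.56749 - 1.55946 = 0.00803
  Vd = 0.56175 / 0.00803 = 69.96

69.96


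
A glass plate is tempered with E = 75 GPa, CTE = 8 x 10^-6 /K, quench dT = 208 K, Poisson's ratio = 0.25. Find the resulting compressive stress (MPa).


Tempering stress: sigma = E * alpha * dT / (1 - nu)
  E (MPa) = 75 * 1000 = 75000
  Numerator = 75000 * (8 x 10^-6) * 208 = 124.8
  Denominator = 1 - 0.25 = 0.75
  sigma = 124.8 / 0.75 = 166.4 MPa

166.4 MPa


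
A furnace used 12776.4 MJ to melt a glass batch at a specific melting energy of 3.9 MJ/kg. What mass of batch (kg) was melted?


Rearrange E = m * s for m:
  m = E / s
  m = 12776.4 / 3.9 = 3276.0 kg

3276.0 kg


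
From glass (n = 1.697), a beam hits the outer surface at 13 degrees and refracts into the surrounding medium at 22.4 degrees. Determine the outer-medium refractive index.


Apply Snell's law: n1 * sin(theta1) = n2 * sin(theta2)
  n2 = n1 * sin(theta1) / sin(theta2)
  sin(13) = 0.224951
  sin(22.4) = 0.38107
  n2 = 1.697 * 0.224951 / 0.38107 = 1.0018

1.0018


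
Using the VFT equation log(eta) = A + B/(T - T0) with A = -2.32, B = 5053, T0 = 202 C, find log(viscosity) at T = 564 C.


VFT equation: log(eta) = A + B / (T - T0)
  T - T0 = 564 - 202 = 362
  B / (T - T0) = 5053 / 362 = 13.959
  log(eta) = -2.32 + 13.959 = 11.639

11.639


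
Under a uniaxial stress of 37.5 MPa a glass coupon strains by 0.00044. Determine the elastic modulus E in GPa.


Young's modulus: E = stress / strain
  E = 37.5 MPa / 0.00044 = 85227.27 MPa
Convert to GPa: 85227.27 / 1000 = 85.23 GPa

85.23 GPa


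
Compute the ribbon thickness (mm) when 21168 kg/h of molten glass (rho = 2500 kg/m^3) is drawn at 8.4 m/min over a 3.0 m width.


Ribbon cross-section from mass balance:
  Volume rate = throughput / density = 21168 / 2500 = 8.4672 m^3/h
  thickness = volume rate / (speed * 60 * width), i.e.
  thickness = throughput / (60 * speed * width * density) * 1000
  thickness = 21168 / (60 * 8.4 * 3.0 * 2500) * 1000 = 5.6 mm

5.6 mm


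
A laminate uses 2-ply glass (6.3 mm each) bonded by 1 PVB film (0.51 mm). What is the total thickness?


Total thickness = glass contribution + PVB contribution
  Glass: 2 * 6.3 = 12.6 mm
  PVB: 1 * 0.51 = 0.51 mm
  Total = 12.6 + 0.51 = 13.11 mm

13.11 mm


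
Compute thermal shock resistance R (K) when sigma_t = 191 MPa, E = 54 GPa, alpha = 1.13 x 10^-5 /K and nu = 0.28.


Thermal shock resistance: R = sigma * (1 - nu) / (E * alpha)
  Numerator = 191 * (1 - 0.28) = 137.52
  Denominator = 54 * 1000 * (1.13 x 10^-5) = 0.6102
  R = 137.52 / 0.6102 = 225.4 K

225.4 K


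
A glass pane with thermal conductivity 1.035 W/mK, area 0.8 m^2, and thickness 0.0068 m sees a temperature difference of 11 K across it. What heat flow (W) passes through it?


Fourier's law: Q = k * A * dT / t
  Q = 1.035 * 0.8 * 11 / 0.0068
  Q = 9.108 / 0.0068 = 1339.4 W

1339.4 W


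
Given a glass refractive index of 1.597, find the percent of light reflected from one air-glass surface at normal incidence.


Fresnel reflectance at normal incidence:
  R = ((n - 1)/(n + 1))^2
  (n - 1)/(n + 1) = (1.597 - 1)/(1.597 + 1) = 0.229881
  R = 0.229881^2 = 0.0528453
  R(%) = 0.0528453 * 100 = 5.285%

5.285%


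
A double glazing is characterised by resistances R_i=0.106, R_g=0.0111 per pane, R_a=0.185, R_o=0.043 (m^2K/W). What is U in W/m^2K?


Total thermal resistance (series):
  R_total = R_in + R_glass + R_air + R_glass + R_out
  R_total = 0.106 + 0.0111 + 0.185 + 0.0111 + 0.043 = 0.3562 m^2K/W
U-value = 1 / R_total = 1 / 0.3562 = 2.807 W/m^2K

2.807 W/m^2K


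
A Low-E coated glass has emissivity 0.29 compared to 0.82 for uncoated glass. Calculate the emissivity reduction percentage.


Percentage reduction = (1 - coated/uncoated) * 100
  Ratio = 0.29 / 0.82 = 0.3537
  Reduction = (1 - 0.3537) * 100 = 64.6%

64.6%


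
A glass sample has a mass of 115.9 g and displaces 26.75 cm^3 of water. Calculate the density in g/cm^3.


Use the definition of density:
  rho = mass / volume
  rho = 115.9 / 26.75 = 4.333 g/cm^3

4.333 g/cm^3


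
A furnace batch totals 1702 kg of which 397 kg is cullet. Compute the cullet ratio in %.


Cullet ratio = (cullet mass / total batch mass) * 100
  Ratio = 397 / 1702 * 100 = 23.33%

23.33%


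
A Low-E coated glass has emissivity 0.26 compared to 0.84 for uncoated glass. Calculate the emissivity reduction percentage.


Percentage reduction = (1 - coated/uncoated) * 100
  Ratio = 0.26 / 0.84 = 0.3095
  Reduction = (1 - 0.3095) * 100 = 69.0%

69.0%


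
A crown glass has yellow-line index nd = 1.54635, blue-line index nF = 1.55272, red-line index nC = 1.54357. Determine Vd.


Abbe number formula: Vd = (nd - 1) / (nF - nC)
  nd - 1 = 1.54635 - 1 = 0.54635
  nF - nC = 1.55272 - 1.54357 = 0.00915
  Vd = 0.54635 / 0.00915 = 59.71

59.71


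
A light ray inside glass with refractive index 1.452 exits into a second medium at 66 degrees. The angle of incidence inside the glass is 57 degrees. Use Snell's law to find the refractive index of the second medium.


Apply Snell's law: n1 * sin(theta1) = n2 * sin(theta2)
  n2 = n1 * sin(theta1) / sin(theta2)
  sin(57) = 0.838671
  sin(66) = 0.913545
  n2 = 1.452 * 0.838671 / 0.913545 = 1.333

1.333


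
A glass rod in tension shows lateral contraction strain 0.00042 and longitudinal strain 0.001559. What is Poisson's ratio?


Poisson's ratio: nu = lateral strain / axial strain
  nu = 0.00042 / 0.001559 = 0.2694

0.2694


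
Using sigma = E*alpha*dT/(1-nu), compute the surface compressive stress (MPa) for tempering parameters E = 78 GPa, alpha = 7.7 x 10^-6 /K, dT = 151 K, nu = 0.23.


Tempering stress: sigma = E * alpha * dT / (1 - nu)
  E (MPa) = 78 * 1000 = 78000
  Numerator = 78000 * (7.7 x 10^-6) * 151 = 90.6906
  Denominator = 1 - 0.23 = 0.77
  sigma = 90.6906 / 0.77 = 117.8 MPa

117.8 MPa


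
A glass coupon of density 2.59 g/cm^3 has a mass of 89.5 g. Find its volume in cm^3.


Rearrange rho = m / V:
  V = m / rho
  V = 89.5 / 2.59 = 34.556 cm^3

34.556 cm^3


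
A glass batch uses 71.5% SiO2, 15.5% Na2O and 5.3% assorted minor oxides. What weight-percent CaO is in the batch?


Pieces sum to 100%:
  CaO = 100 - (SiO2 + Na2O + others)
  CaO = 100 - (71.5 + 15.5 + 5.3) = 7.7%

7.7%


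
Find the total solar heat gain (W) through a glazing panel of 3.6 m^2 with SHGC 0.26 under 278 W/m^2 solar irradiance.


Solar heat gain: Q = Area * SHGC * Irradiance
  Q = 3.6 * 0.26 * 278 = 260.2 W

260.2 W


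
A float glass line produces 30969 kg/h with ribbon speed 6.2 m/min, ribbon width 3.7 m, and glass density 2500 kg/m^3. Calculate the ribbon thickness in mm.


Ribbon cross-section from mass balance:
  Volume rate = throughput / density = 30969 / 2500 = 12.3876 m^3/h
  thickness = volume rate / (speed * 60 * width), i.e.
  thickness = throughput / (60 * speed * width * density) * 1000
  thickness = 30969 / (60 * 6.2 * 3.7 * 2500) * 1000 = 9.0 mm

9.0 mm


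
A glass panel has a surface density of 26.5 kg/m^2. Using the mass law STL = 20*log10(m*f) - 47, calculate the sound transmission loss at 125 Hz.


Mass law: STL = 20 * log10(m * f) - 47
  m * f = 26.5 * 125 = 3312.5
  log10(3312.5) = 3.52016
  STL = 20 * 3.52016 - 47 = 70.4032 - 47 = 23.4 dB

23.4 dB


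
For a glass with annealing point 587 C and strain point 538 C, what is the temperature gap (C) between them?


Gap = T_anneal - T_strain:
  gap = 587 - 538 = 49 C

49 C


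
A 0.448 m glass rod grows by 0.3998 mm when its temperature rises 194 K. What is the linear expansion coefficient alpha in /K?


Rearrange dL = alpha * L0 * dT for alpha:
  alpha = dL / (L0 * dT)
  alpha = (0.3998 / 1000) / (0.448 * 194) = 0.0000046 /K = 4.6 x 10^-6 /K

4.6 x 10^-6 /K


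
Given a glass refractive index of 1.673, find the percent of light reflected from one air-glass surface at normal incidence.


Fresnel reflectance at normal incidence:
  R = ((n - 1)/(n + 1))^2
  (n - 1)/(n + 1) = (1.673 - 1)/(1.673 + 1) = 0.251777
  R = 0.251777^2 = 0.0633917
  R(%) = 0.0633917 * 100 = 6.339%

6.339%


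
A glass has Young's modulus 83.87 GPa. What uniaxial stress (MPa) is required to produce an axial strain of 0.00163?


Rearrange E = sigma / epsilon:
  sigma = E * epsilon
  E (MPa) = 83.87 * 1000 = 83870
  sigma = 83870 * 0.00163 = 136.71 MPa

136.71 MPa


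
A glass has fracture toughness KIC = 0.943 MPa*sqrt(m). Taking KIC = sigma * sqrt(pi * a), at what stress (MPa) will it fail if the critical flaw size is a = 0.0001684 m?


Rearrange KIC = sigma * sqrt(pi * a):
  sigma = KIC / sqrt(pi * a)
  sqrt(pi * 0.0001684) = 0.023001
  sigma = 0.943 / 0.023001 = 41.0 MPa

41.0 MPa


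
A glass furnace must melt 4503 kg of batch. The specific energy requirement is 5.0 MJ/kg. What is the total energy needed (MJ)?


Total energy = mass * specific energy
  E = 4503 * 5.0 = 22515 MJ

22515 MJ


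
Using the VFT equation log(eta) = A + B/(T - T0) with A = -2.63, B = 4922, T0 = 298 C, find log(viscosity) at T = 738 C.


VFT equation: log(eta) = A + B / (T - T0)
  T - T0 = 738 - 298 = 440
  B / (T - T0) = 4922 / 440 = 11.186
  log(eta) = -2.63 + 11.186 = 8.556

8.556


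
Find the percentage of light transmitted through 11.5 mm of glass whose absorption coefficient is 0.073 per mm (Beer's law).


Beer-Lambert law: T = exp(-alpha * thickness)
  exponent = -0.073 * 11.5 = -0.8395
  T = exp(-0.8395) = 0.4319
  Percentage = 0.4319 * 100 = 43.19%

43.19%


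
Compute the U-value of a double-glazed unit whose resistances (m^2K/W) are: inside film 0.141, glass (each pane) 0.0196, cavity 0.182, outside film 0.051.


Total thermal resistance (series):
  R_total = R_in + R_glass + R_air + R_glass + R_out
  R_total = 0.141 + 0.0196 + 0.182 + 0.0196 + 0.051 = 0.4132 m^2K/W
U-value = 1 / R_total = 1 / 0.4132 = 2.42 W/m^2K

2.42 W/m^2K


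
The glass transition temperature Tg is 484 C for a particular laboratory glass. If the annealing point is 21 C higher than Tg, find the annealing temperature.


The annealing temperature is Tg plus the offset:
  T_anneal = 484 + 21 = 505 C

505 C


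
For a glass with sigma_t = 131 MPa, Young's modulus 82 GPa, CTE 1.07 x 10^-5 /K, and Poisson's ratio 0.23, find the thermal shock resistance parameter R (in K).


Thermal shock resistance: R = sigma * (1 - nu) / (E * alpha)
  Numerator = 131 * (1 - 0.23) = 100.87
  Denominator = 82 * 1000 * (1.07 x 10^-5) = 0.8774
  R = 100.87 / 0.8774 = 115.0 K

115.0 K


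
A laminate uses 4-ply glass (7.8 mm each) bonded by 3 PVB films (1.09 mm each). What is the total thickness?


Total thickness = glass contribution + PVB contribution
  Glass: 4 * 7.8 = 31.2 mm
  PVB: 3 * 1.09 = 3.27 mm
  Total = 31.2 + 3.27 = 34.47 mm

34.47 mm


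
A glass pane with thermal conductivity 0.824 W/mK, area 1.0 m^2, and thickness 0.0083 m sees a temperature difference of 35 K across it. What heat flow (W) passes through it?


Fourier's law: Q = k * A * dT / t
  Q = 0.824 * 1.0 * 35 / 0.0083
  Q = 28.84 / 0.0083 = 3474.7 W

3474.7 W


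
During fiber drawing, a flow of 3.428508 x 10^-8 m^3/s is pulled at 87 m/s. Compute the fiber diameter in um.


Cross-sectional area from continuity:
  A = Q / v = 3.428508 x 10^-8 / 87 = 3.940814 x 10^-10 m^2
Diameter from circular cross-section:
  d = sqrt(4A / pi) * 10^6 (m -> um)
  d = sqrt(4 * 3.940814 x 10^-10 / pi) * 10^6 = 22.4 um

22.4 um


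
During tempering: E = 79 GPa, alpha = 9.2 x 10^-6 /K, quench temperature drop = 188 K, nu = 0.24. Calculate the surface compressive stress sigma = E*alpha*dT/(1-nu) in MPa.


Tempering stress: sigma = E * alpha * dT / (1 - nu)
  E (MPa) = 79 * 1000 = 79000
  Numerator = 79000 * (9.2 x 10^-6) * 188 = 136.6384
  Denominator = 1 - 0.24 = 0.76
  sigma = 136.6384 / 0.76 = 179.8 MPa

179.8 MPa


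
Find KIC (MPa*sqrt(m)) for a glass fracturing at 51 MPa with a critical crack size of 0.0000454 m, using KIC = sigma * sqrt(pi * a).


Fracture toughness: KIC = sigma * sqrt(pi * a)
  pi * a = pi * 0.0000454 = 0.000142628
  sqrt(pi * a) = 0.011943
  KIC = 51 * 0.011943 = 0.609 MPa*sqrt(m)

0.609 MPa*sqrt(m)


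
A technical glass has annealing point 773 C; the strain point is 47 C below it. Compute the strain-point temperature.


Strain point = annealing point - difference:
  T_strain = 773 - 47 = 726 C

726 C


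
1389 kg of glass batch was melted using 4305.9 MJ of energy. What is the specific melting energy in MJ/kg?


Rearrange E = m * s for s:
  s = E / m
  s = 4305.9 / 1389 = 3.1 MJ/kg

3.1 MJ/kg


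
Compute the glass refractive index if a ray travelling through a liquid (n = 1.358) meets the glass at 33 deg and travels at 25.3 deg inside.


Apply Snell's law: n1 * sin(theta1) = n2 * sin(theta2)
  n2 = n1 * sin(theta1) / sin(theta2)
  sin(33) = 0.544639
  sin(25.3) = 0.427358
  n2 = 1.358 * 0.544639 / 0.427358 = 1.7307

1.7307


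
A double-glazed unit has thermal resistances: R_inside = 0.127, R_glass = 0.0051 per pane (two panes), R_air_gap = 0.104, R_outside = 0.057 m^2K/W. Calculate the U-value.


Total thermal resistance (series):
  R_total = R_in + R_glass + R_air + R_glass + R_out
  R_total = 0.127 + 0.0051 + 0.104 + 0.0051 + 0.057 = 0.2982 m^2K/W
U-value = 1 / R_total = 1 / 0.2982 = 3.353 W/m^2K

3.353 W/m^2K


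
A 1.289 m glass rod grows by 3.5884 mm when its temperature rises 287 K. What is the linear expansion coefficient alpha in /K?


Rearrange dL = alpha * L0 * dT for alpha:
  alpha = dL / (L0 * dT)
  alpha = (3.5884 / 1000) / (1.289 * 287) = 0.0000097 /K = 9.7 x 10^-6 /K

9.7 x 10^-6 /K


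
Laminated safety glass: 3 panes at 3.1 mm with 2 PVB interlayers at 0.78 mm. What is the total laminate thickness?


Total thickness = glass contribution + PVB contribution
  Glass: 3 * 3.1 = 9.3 mm
  PVB: 2 * 0.78 = 1.56 mm
  Total = 9.3 + 1.56 = 10.86 mm

10.86 mm


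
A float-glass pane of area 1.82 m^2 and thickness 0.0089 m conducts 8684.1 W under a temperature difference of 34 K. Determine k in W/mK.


Fourier's law rearranged: k = Q * t / (A * dT)
  Numerator = 8684.1 * 0.0089 = 77.28849
  Denominator = 1.82 * 34 = 61.88
  k = 77.28849 / 61.88 = 1.249 W/mK

1.249 W/mK


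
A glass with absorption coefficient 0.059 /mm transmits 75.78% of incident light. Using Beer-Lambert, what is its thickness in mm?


Rearrange T = exp(-alpha * thickness):
  thickness = -ln(T) / alpha
  T = 75.78/100 = 0.7578
  ln(T) = -0.27734
  -ln(T) = 0.27734
  thickness = 0.27734 / 0.059 = 4.7 mm

4.7 mm


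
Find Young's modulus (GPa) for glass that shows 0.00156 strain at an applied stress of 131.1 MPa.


Young's modulus: E = stress / strain
  E = 131.1 MPa / 0.00156 = 84038.46 MPa
Convert to GPa: 84038.46 / 1000 = 84.04 GPa

84.04 GPa


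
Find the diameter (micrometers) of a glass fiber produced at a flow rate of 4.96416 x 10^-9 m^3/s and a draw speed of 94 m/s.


Cross-sectional area from continuity:
  A = Q / v = 4.96416 x 10^-9 / 94 = 5.281021 x 10^-11 m^2
Diameter from circular cross-section:
  d = sqrt(4A / pi) * 10^6 (m -> um)
  d = sqrt(4 * 5.281021 x 10^-11 / pi) * 10^6 = 8.2 um

8.2 um


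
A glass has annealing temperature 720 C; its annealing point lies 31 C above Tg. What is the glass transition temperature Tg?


Rearrange T_anneal = Tg + offset for Tg:
  Tg = T_anneal - offset = 720 - 31 = 689 C

689 C


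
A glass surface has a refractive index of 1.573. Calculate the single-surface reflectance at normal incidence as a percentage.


Fresnel reflectance at normal incidence:
  R = ((n - 1)/(n + 1))^2
  (n - 1)/(n + 1) = (1.573 - 1)/(1.573 + 1) = 0.222697
  R = 0.222697^2 = 0.049594
  R(%) = 0.049594 * 100 = 4.959%

4.959%


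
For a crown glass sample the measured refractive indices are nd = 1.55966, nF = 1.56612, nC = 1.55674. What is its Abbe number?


Abbe number formula: Vd = (nd - 1) / (nF - nC)
  nd - 1 = 1.55966 - 1 = 0.55966
  nF - nC = 1.56612 - 1.55674 = 0.00938
  Vd = 0.55966 / 0.00938 = 59.67

59.67


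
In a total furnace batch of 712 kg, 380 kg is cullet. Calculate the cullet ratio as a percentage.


Cullet ratio = (cullet mass / total batch mass) * 100
  Ratio = 380 / 712 * 100 = 53.37%

53.37%


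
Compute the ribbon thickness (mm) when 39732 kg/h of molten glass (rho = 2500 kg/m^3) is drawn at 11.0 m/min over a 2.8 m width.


Ribbon cross-section from mass balance:
  Volume rate = throughput / density = 39732 / 2500 = 15.8928 m^3/h
  thickness = volume rate / (speed * 60 * width), i.e.
  thickness = throughput / (60 * speed * width * density) * 1000
  thickness = 39732 / (60 * 11.0 * 2.8 * 2500) * 1000 = 8.6 mm

8.6 mm


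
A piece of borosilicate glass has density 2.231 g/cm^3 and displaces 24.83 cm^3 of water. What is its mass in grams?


Rearrange rho = m / V:
  m = rho * V
  m = 2.231 * 24.83 = 55.396 g

55.396 g


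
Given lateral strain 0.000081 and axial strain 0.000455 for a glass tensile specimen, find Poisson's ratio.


Poisson's ratio: nu = lateral strain / axial strain
  nu = 0.000081 / 0.000455 = 0.178

0.178


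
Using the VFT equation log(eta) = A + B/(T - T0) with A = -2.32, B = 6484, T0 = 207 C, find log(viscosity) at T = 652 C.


VFT equation: log(eta) = A + B / (T - T0)
  T - T0 = 652 - 207 = 445
  B / (T - T0) = 6484 / 445 = 14.571
  log(eta) = -2.32 + 14.571 = 12.251

12.251


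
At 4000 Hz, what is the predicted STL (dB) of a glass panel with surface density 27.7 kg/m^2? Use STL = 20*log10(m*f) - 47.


Mass law: STL = 20 * log10(m * f) - 47
  m * f = 27.7 * 4000 = 110800
  log10(110800) = 5.04454
  STL = 20 * 5.04454 - 47 = 100.8908 - 47 = 53.9 dB

53.9 dB


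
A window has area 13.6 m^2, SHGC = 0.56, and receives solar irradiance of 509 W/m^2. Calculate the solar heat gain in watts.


Solar heat gain: Q = Area * SHGC * Irradiance
  Q = 13.6 * 0.56 * 509 = 3876.5 W

3876.5 W


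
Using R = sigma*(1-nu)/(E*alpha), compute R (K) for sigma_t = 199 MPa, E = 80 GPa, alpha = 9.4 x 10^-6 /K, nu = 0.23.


Thermal shock resistance: R = sigma * (1 - nu) / (E * alpha)
  Numerator = 199 * (1 - 0.23) = 153.23
  Denominator = 80 * 1000 * (9.4 x 10^-6) = 0.752
  R = 153.23 / 0.752 = 203.8 K

203.8 K


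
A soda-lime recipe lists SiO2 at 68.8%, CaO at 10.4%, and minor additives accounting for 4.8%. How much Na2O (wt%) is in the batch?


Pieces sum to 100%:
  Na2O = 100 - (SiO2 + CaO + others)
  Na2O = 100 - (68.8 + 10.4 + 4.8) = 16.0%

16.0%


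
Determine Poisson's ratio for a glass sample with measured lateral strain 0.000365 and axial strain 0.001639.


Poisson's ratio: nu = lateral strain / axial strain
  nu = 0.000365 / 0.001639 = 0.2227

0.2227


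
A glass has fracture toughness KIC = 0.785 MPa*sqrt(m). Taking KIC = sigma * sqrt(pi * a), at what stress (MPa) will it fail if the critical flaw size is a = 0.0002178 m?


Rearrange KIC = sigma * sqrt(pi * a):
  sigma = KIC / sqrt(pi * a)
  sqrt(pi * 0.0002178) = 0.026158
  sigma = 0.785 / 0.026158 = 30.01 MPa

30.01 MPa


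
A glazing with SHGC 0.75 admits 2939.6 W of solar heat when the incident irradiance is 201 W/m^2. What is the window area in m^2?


Rearrange Q = Area * SHGC * Irradiance:
  Area = Q / (SHGC * Irradiance)
  Area = 2939.6 / (0.75 * 201) = 19.5 m^2

19.5 m^2


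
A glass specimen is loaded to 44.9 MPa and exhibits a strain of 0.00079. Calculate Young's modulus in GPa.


Young's modulus: E = stress / strain
  E = 44.9 MPa / 0.00079 = 56835.44 MPa
Convert to GPa: 56835.44 / 1000 = 56.84 GPa

56.84 GPa


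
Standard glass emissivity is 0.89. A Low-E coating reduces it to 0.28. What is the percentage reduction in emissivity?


Percentage reduction = (1 - coated/uncoated) * 100
  Ratio = 0.28 / 0.89 = 0.3146
  Reduction = (1 - 0.3146) * 100 = 68.5%

68.5%


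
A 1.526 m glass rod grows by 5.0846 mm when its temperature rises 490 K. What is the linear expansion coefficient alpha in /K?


Rearrange dL = alpha * L0 * dT for alpha:
  alpha = dL / (L0 * dT)
  alpha = (5.0846 / 1000) / (1.526 * 490) = 0.0000068 /K = 6.8 x 10^-6 /K

6.8 x 10^-6 /K


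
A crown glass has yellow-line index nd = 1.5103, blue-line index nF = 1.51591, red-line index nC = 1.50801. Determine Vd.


Abbe number formula: Vd = (nd - 1) / (nF - nC)
  nd - 1 = 1.5103 - 1 = 0.5103
  nF - nC = 1.51591 - 1.50801 = 0.0079
  Vd = 0.5103 / 0.0079 = 64.59

64.59


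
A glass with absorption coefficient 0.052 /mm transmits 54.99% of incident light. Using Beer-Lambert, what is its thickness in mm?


Rearrange T = exp(-alpha * thickness):
  thickness = -ln(T) / alpha
  T = 54.99/100 = 0.5499
  ln(T) = -0.59802
  -ln(T) = 0.59802
  thickness = 0.59802 / 0.052 = 11.5 mm

11.5 mm


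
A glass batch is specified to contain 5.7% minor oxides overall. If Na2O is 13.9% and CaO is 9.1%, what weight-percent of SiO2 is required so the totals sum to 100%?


Known pieces sum to 100%:
  SiO2 = 100 - (others + Na2O + CaO)
  SiO2 = 100 - (5.7 + 13.9 + 9.1) = 71.3%

71.3%


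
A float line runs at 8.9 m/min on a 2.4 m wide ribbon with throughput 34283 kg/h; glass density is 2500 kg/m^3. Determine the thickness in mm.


Ribbon cross-section from mass balance:
  Volume rate = throughput / density = 34283 / 2500 = 13.7132 m^3/h
  thickness = volume rate / (speed * 60 * width), i.e.
  thickness = throughput / (60 * speed * width * density) * 1000
  thickness = 34283 / (60 * 8.9 * 2.4 * 2500) * 1000 = 10.7 mm

10.7 mm


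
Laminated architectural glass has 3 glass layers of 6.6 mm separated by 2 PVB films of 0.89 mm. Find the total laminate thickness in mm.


Total thickness = glass contribution + PVB contribution
  Glass: 3 * 6.6 = 19.8 mm
  PVB: 2 * 0.89 = 1.78 mm
  Total = 19.8 + 1.78 = 21.58 mm

21.58 mm


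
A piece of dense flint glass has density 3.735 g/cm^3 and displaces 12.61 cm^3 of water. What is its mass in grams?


Rearrange rho = m / V:
  m = rho * V
  m = 3.735 * 12.61 = 47.098 g

47.098 g


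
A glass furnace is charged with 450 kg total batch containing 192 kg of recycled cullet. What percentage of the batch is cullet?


Cullet ratio = (cullet mass / total batch mass) * 100
  Ratio = 192 / 450 * 100 = 42.67%

42.67%


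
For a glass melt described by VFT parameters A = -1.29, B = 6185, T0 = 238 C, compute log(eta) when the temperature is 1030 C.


VFT equation: log(eta) = A + B / (T - T0)
  T - T0 = 1030 - 238 = 792
  B / (T - T0) = 6185 / 792 = 7.809
  log(eta) = -1.29 + 7.809 = 6.519

6.519


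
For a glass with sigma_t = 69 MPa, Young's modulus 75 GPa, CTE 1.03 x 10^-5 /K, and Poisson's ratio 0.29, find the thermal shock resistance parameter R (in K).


Thermal shock resistance: R = sigma * (1 - nu) / (E * alpha)
  Numerator = 69 * (1 - 0.29) = 48.99
  Denominator = 75 * 1000 * (1.03 x 10^-5) = 0.7725
  R = 48.99 / 0.7725 = 63.4 K

63.4 K


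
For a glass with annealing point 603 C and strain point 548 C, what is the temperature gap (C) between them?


Gap = T_anneal - T_strain:
  gap = 603 - 548 = 55 C

55 C


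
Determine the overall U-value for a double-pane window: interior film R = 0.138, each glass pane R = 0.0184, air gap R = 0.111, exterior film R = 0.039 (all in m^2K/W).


Total thermal resistance (series):
  R_total = R_in + R_glass + R_air + R_glass + R_out
  R_total = 0.138 + 0.0184 + 0.111 + 0.0184 + 0.039 = 0.3248 m^2K/W
U-value = 1 / R_total = 1 / 0.3248 = 3.079 W/m^2K

3.079 W/m^2K


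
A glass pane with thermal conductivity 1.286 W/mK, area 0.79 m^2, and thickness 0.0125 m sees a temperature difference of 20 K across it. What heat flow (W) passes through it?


Fourier's law: Q = k * A * dT / t
  Q = 1.286 * 0.79 * 20 / 0.0125
  Q = 20.3188 / 0.0125 = 1625.5 W

1625.5 W


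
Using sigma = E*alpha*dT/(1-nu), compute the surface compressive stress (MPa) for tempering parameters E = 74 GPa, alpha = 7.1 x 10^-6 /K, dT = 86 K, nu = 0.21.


Tempering stress: sigma = E * alpha * dT / (1 - nu)
  E (MPa) = 74 * 1000 = 74000
  Numerator = 74000 * (7.1 x 10^-6) * 86 = 45.1844
  Denominator = 1 - 0.21 = 0.79
  sigma = 45.1844 / 0.79 = 57.2 MPa

57.2 MPa


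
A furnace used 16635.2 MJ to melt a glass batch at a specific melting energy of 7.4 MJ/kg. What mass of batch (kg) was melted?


Rearrange E = m * s for m:
  m = E / s
  m = 16635.2 / 7.4 = 2248.0 kg

2248.0 kg


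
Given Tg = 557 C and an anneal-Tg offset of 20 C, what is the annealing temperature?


The annealing temperature is Tg plus the offset:
  T_anneal = 557 + 20 = 577 C

577 C


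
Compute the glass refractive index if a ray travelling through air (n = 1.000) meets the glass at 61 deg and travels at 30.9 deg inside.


Apply Snell's law: n1 * sin(theta1) = n2 * sin(theta2)
  n2 = n1 * sin(theta1) / sin(theta2)
  sin(61) = 0.87462
  sin(30.9) = 0.513541
  n2 = 1.000 * 0.87462 / 0.513541 = 1.7031

1.7031


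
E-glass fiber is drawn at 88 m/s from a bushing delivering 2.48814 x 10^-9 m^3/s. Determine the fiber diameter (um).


Cross-sectional area from continuity:
  A = Q / v = 2.48814 x 10^-9 / 88 = 2.827432 x 10^-11 m^2
Diameter from circular cross-section:
  d = sqrt(4A / pi) * 10^6 (m -> um)
  d = sqrt(4 * 2.827432 x 10^-11 / pi) * 10^6 = 6.0 um

6.0 um


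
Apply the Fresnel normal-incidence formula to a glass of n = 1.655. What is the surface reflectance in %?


Fresnel reflectance at normal incidence:
  R = ((n - 1)/(n + 1))^2
  (n - 1)/(n + 1) = (1.655 - 1)/(1.655 + 1) = 0.246704
  R = 0.246704^2 = 0.0608629
  R(%) = 0.0608629 * 100 = 6.086%

6.086%


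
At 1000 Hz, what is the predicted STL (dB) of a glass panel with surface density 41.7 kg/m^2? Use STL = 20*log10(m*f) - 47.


Mass law: STL = 20 * log10(m * f) - 47
  m * f = 41.7 * 1000 = 41700
  log10(41700) = 4.62014
  STL = 20 * 4.62014 - 47 = 92.4028 - 47 = 45.4 dB

45.4 dB


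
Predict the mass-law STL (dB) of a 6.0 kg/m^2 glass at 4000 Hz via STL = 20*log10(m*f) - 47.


Mass law: STL = 20 * log10(m * f) - 47
  m * f = 6.0 * 4000 = 24000
  log10(24000) = 4.38021
  STL = 20 * 4.38021 - 47 = 87.6042 - 47 = 40.6 dB

40.6 dB


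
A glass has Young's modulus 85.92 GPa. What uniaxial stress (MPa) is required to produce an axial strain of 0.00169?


Rearrange E = sigma / epsilon:
  sigma = E * epsilon
  E (MPa) = 85.92 * 1000 = 85920
  sigma = 85920 * 0.00169 = 145.2 MPa

145.2 MPa


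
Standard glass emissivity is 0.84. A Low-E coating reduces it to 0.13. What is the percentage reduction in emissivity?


Percentage reduction = (1 - coated/uncoated) * 100
  Ratio = 0.13 / 0.84 = 0.1548
  Reduction = (1 - 0.1548) * 100 = 84.5%

84.5%


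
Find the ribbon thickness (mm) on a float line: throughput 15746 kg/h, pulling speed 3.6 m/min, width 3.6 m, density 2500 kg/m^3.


Ribbon cross-section from mass balance:
  Volume rate = throughput / density = 15746 / 2500 = 6.2984 m^3/h
  thickness = volume rate / (speed * 60 * width), i.e.
  thickness = throughput / (60 * speed * width * density) * 1000
  thickness = 15746 / (60 * 3.6 * 3.6 * 2500) * 1000 = 8.1 mm

8.1 mm


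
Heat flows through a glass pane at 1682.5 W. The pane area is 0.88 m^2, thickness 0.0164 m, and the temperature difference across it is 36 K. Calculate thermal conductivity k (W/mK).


Fourier's law rearranged: k = Q * t / (A * dT)
  Numerator = 1682.5 * 0.0164 = 27.593
  Denominator = 0.88 * 36 = 31.68
  k = 27.593 / 31.68 = 0.871 W/mK

0.871 W/mK


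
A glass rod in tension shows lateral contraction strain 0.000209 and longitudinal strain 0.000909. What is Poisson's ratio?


Poisson's ratio: nu = lateral strain / axial strain
  nu = 0.000209 / 0.000909 = 0.2299

0.2299


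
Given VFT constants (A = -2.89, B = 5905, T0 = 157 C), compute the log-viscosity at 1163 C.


VFT equation: log(eta) = A + B / (T - T0)
  T - T0 = 1163 - 157 = 1006
  B / (T - T0) = 5905 / 1006 = 5.87
  log(eta) = -2.89 + 5.87 = 2.98

2.98


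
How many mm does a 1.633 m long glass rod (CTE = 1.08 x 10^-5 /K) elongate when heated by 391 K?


Thermal expansion formula: dL = alpha * L0 * dT
  dL = (1.08 x 10^-5) * 1.633 * 391 = 0.00689583 m
Convert to mm: 0.00689583 * 1000 = 6.8958 mm

6.8958 mm


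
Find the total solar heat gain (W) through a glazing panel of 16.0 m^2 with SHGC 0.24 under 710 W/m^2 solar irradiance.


Solar heat gain: Q = Area * SHGC * Irradiance
  Q = 16.0 * 0.24 * 710 = 2726.4 W

2726.4 W


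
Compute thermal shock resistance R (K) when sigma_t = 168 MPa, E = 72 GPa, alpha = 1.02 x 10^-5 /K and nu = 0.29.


Thermal shock resistance: R = sigma * (1 - nu) / (E * alpha)
  Numerator = 168 * (1 - 0.29) = 119.28
  Denominator = 72 * 1000 * (1.02 x 10^-5) = 0.7344
  R = 119.28 / 0.7344 = 162.4 K

162.4 K


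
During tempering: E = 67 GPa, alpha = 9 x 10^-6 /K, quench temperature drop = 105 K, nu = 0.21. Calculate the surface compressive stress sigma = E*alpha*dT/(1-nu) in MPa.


Tempering stress: sigma = E * alpha * dT / (1 - nu)
  E (MPa) = 67 * 1000 = 67000
  Numerator = 67000 * (9 x 10^-6) * 105 = 63.315
  Denominator = 1 - 0.21 = 0.79
  sigma = 63.315 / 0.79 = 80.1 MPa

80.1 MPa


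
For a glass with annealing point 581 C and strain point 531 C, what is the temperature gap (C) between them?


Gap = T_anneal - T_strain:
  gap = 581 - 531 = 50 C

50 C


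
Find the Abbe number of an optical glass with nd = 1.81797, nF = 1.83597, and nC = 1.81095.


Abbe number formula: Vd = (nd - 1) / (nF - nC)
  nd - 1 = 1.81797 - 1 = 0.81797
  nF - nC = 1.83597 - 1.81095 = 0.02502
  Vd = 0.81797 / 0.02502 = 32.69

32.69


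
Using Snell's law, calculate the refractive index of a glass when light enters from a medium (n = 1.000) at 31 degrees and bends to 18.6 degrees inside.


Apply Snell's law: n1 * sin(theta1) = n2 * sin(theta2)
  n2 = n1 * sin(theta1) / sin(theta2)
  sin(31) = 0.515038
  sin(18.6) = 0.318959
  n2 = 1.000 * 0.515038 / 0.318959 = 1.6147

1.6147
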